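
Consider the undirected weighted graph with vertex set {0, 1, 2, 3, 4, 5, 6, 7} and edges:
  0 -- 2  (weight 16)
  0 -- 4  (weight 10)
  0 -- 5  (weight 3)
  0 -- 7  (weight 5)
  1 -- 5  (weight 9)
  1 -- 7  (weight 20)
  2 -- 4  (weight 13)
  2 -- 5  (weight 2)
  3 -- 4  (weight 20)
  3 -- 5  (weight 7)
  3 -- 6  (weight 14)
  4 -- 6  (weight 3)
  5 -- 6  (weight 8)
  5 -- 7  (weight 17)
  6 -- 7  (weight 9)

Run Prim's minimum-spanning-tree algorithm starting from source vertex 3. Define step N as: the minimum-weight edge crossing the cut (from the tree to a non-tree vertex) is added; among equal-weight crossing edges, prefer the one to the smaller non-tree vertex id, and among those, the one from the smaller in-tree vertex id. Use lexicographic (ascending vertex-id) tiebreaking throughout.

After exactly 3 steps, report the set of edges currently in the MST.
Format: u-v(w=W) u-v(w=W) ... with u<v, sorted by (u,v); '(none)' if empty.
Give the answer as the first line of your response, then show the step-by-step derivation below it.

0-5(w=3) 2-5(w=2) 3-5(w=7)

step 1: add edge 3-5 (w=7); MST = {3-5(w=7)}
step 2: add edge 2-5 (w=2); MST = {2-5(w=2) 3-5(w=7)}
step 3: add edge 0-5 (w=3); MST = {0-5(w=3) 2-5(w=2) 3-5(w=7)}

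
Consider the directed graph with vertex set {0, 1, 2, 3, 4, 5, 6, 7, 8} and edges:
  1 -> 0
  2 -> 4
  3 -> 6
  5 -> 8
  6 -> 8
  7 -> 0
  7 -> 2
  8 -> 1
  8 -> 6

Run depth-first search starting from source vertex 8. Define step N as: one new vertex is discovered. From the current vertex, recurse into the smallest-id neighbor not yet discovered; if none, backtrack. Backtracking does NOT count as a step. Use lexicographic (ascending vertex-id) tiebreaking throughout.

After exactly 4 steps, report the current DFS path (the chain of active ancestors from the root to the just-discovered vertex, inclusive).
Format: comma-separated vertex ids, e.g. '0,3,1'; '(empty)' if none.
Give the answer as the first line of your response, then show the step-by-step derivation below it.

8,6

step 1: discover 8; path=8; order=8
step 2: discover 1; path=8>1; order=8,1
step 3: discover 0; path=8>1>0; order=8,1,0
step 4: discover 6; path=8>6; order=8,1,0,6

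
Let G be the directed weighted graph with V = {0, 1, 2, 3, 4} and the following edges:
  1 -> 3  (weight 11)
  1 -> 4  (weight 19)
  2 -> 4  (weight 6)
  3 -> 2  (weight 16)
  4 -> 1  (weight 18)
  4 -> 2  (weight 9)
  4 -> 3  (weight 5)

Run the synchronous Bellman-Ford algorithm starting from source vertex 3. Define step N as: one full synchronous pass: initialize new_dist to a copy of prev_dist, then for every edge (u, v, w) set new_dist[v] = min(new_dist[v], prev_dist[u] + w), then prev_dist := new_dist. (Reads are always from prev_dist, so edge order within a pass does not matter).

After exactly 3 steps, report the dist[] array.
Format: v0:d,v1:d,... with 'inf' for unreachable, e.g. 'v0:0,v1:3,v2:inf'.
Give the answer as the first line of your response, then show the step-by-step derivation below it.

v0:inf,v1:40,v2:16,v3:0,v4:22

step 1: dist = v0:inf,v1:inf,v2:16,v3:0,v4:inf
step 2: dist = v0:inf,v1:inf,v2:16,v3:0,v4:22
step 3: dist = v0:inf,v1:40,v2:16,v3:0,v4:22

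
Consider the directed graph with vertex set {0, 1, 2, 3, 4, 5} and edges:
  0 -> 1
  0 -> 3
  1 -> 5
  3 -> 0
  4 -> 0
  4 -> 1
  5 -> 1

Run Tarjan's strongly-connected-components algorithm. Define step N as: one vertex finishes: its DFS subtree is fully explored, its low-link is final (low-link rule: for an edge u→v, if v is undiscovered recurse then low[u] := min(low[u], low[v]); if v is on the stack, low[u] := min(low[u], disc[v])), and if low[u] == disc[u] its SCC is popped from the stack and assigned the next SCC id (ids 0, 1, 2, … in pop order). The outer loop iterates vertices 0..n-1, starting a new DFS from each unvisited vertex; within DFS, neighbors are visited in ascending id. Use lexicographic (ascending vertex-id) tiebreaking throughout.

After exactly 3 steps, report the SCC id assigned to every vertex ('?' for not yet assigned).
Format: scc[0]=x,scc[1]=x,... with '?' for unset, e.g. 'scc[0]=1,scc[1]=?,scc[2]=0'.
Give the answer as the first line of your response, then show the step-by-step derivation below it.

scc[0]=?,scc[1]=0,scc[2]=?,scc[3]=?,scc[4]=?,scc[5]=0

step 1: low=(low[0]=0,low[1]=1,low[2]=?,low[3]=?,low[4]=?,low[5]=1); scc=(scc[0]=?,scc[1]=?,scc[2]=?,scc[3]=?,scc[4]=?,scc[5]=?)
step 2: low=(low[0]=0,low[1]=1,low[2]=?,low[3]=?,low[4]=?,low[5]=1); scc=(scc[0]=?,scc[1]=0,scc[2]=?,scc[3]=?,scc[4]=?,scc[5]=0)
step 3: low=(low[0]=0,low[1]=1,low[2]=?,low[3]=0,low[4]=?,low[5]=1); scc=(scc[0]=?,scc[1]=0,scc[2]=?,scc[3]=?,scc[4]=?,scc[5]=0)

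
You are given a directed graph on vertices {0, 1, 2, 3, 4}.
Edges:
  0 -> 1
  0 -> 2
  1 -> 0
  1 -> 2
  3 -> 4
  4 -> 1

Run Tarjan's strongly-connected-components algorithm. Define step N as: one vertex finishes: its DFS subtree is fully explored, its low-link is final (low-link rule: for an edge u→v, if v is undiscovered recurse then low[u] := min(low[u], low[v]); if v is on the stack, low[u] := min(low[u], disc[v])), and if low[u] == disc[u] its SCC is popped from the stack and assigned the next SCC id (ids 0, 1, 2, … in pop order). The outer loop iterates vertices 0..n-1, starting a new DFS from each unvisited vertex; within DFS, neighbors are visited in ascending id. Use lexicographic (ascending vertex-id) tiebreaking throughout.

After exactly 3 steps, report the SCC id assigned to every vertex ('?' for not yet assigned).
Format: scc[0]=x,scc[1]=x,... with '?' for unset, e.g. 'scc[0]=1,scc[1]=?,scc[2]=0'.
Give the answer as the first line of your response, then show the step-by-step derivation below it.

scc[0]=1,scc[1]=1,scc[2]=0,scc[3]=?,scc[4]=?

step 1: low=(low[0]=0,low[1]=0,low[2]=2,low[3]=?,low[4]=?); scc=(scc[0]=?,scc[1]=?,scc[2]=0,scc[3]=?,scc[4]=?)
step 2: low=(low[0]=0,low[1]=0,low[2]=2,low[3]=?,low[4]=?); scc=(scc[0]=?,scc[1]=?,scc[2]=0,scc[3]=?,scc[4]=?)
step 3: low=(low[0]=0,low[1]=0,low[2]=2,low[3]=?,low[4]=?); scc=(scc[0]=1,scc[1]=1,scc[2]=0,scc[3]=?,scc[4]=?)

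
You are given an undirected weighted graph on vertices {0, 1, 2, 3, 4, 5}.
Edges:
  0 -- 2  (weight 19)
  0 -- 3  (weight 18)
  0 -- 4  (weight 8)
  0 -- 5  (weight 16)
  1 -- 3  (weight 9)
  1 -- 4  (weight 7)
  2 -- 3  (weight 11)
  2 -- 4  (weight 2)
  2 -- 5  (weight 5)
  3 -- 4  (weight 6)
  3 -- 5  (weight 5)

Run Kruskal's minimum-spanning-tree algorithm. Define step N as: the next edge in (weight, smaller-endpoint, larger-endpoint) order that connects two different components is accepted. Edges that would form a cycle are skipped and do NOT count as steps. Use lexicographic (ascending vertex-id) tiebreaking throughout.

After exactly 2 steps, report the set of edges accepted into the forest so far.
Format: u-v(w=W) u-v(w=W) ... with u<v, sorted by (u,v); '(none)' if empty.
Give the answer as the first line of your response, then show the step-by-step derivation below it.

2-4(w=2) 2-5(w=5)

step 1: add edge 2-4 (w=2); MST = {2-4(w=2)}
step 2: add edge 2-5 (w=5); MST = {2-4(w=2) 2-5(w=5)}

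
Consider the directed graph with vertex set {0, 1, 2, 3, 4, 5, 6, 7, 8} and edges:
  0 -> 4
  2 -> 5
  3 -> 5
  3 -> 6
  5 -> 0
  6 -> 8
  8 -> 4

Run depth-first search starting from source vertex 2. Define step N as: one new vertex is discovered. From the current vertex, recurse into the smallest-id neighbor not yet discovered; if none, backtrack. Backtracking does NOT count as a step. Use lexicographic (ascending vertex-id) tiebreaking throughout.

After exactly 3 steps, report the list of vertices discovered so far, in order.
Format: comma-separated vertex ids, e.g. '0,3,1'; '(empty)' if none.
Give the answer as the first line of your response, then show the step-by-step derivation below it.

2,5,0

step 1: discover 2; path=2; order=2
step 2: discover 5; path=2>5; order=2,5
step 3: discover 0; path=2>5>0; order=2,5,0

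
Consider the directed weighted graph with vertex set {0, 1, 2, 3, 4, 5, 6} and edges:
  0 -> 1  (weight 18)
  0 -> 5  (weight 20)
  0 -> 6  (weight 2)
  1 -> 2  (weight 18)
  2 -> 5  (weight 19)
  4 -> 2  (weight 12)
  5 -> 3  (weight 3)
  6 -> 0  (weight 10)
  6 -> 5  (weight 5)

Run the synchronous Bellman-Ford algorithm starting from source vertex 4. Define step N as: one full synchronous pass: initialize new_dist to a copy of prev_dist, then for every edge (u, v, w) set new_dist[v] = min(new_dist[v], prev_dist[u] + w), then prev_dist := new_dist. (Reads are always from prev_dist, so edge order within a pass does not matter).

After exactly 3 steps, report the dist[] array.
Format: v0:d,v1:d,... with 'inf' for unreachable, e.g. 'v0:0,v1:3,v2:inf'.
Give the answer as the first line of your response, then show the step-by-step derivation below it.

v0:inf,v1:inf,v2:12,v3:34,v4:0,v5:31,v6:inf

step 1: dist = v0:inf,v1:inf,v2:12,v3:inf,v4:0,v5:inf,v6:inf
step 2: dist = v0:inf,v1:inf,v2:12,v3:inf,v4:0,v5:31,v6:inf
step 3: dist = v0:inf,v1:inf,v2:12,v3:34,v4:0,v5:31,v6:inf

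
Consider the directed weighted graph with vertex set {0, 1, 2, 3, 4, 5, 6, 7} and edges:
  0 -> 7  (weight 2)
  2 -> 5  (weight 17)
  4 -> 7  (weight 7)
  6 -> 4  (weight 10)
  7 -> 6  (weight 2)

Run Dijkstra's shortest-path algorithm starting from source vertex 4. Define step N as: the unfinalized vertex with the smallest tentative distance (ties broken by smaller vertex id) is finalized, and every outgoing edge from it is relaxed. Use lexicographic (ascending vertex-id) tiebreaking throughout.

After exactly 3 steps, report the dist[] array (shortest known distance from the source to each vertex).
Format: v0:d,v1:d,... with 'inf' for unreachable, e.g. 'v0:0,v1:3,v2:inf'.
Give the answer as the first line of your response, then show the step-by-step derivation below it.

v0:inf,v1:inf,v2:inf,v3:inf,v4:0,v5:inf,v6:9,v7:7

step 1: dist = v0:inf,v1:inf,v2:inf,v3:inf,v4:0,v5:inf,v6:inf,v7:7
step 2: dist = v0:inf,v1:inf,v2:inf,v3:inf,v4:0,v5:inf,v6:9,v7:7
step 3: dist = v0:inf,v1:inf,v2:inf,v3:inf,v4:0,v5:inf,v6:9,v7:7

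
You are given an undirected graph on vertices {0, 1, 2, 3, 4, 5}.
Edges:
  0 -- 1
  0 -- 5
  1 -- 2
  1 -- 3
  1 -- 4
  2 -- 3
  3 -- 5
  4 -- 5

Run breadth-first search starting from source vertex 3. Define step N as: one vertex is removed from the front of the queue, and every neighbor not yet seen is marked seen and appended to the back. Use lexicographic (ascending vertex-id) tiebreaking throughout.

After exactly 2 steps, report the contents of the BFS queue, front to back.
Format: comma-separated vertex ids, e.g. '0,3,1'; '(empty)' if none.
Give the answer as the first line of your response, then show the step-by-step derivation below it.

2,5,0,4

step 1: dequeue 3; queue=[1,2,5]; order=3
step 2: dequeue 1; queue=[2,5,0,4]; order=3,1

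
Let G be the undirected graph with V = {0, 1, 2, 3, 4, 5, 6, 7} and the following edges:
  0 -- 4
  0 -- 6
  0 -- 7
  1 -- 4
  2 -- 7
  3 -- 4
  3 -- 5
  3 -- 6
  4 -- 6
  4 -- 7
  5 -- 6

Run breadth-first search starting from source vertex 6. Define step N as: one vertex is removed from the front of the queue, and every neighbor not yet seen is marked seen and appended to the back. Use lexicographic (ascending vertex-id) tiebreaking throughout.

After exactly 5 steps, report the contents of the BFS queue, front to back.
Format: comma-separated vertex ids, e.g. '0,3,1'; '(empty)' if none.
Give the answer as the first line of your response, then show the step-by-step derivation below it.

7,1

step 1: dequeue 6; queue=[0,3,4,5]; order=6
step 2: dequeue 0; queue=[3,4,5,7]; order=6,0
step 3: dequeue 3; queue=[4,5,7]; order=6,0,3
step 4: dequeue 4; queue=[5,7,1]; order=6,0,3,4
step 5: dequeue 5; queue=[7,1]; order=6,0,3,4,5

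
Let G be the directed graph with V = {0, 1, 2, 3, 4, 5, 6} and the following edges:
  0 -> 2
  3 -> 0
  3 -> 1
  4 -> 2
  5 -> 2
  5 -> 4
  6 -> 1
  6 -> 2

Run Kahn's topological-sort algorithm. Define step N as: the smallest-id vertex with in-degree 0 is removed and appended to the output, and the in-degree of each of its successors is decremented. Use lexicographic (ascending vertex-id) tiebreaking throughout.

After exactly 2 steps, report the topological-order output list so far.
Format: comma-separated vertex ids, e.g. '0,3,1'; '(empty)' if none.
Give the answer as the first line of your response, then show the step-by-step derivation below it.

3,0

step 1: output 3; order=[3]; indeg=(0,1,4,0,1,0,0)
step 2: output 0; order=[3,0]; indeg=(0,1,3,0,1,0,0)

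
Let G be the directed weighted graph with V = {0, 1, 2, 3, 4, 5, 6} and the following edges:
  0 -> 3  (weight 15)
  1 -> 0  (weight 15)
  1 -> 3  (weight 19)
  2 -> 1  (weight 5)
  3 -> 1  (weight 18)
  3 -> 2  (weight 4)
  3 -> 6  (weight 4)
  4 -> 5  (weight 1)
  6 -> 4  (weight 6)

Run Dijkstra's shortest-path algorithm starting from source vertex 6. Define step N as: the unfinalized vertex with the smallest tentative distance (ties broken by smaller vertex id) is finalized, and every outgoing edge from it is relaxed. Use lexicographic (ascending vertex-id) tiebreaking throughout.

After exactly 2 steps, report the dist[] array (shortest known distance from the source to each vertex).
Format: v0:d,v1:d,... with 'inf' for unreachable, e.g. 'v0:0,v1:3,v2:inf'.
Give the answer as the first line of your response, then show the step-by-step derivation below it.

v0:inf,v1:inf,v2:inf,v3:inf,v4:6,v5:7,v6:0

step 1: dist = v0:inf,v1:inf,v2:inf,v3:inf,v4:6,v5:inf,v6:0
step 2: dist = v0:inf,v1:inf,v2:inf,v3:inf,v4:6,v5:7,v6:0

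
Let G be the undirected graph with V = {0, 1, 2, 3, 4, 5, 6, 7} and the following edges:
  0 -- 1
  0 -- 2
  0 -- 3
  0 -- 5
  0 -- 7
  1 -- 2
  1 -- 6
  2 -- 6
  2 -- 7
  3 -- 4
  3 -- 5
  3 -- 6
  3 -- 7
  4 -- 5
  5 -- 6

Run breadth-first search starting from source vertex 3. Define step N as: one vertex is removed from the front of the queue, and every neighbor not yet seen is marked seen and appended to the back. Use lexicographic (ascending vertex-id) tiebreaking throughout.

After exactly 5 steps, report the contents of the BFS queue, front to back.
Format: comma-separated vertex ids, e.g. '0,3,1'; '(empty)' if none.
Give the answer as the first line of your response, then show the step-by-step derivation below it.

7,1,2

step 1: dequeue 3; queue=[0,4,5,6,7]; order=3
step 2: dequeue 0; queue=[4,5,6,7,1,2]; order=3,0
step 3: dequeue 4; queue=[5,6,7,1,2]; order=3,0,4
step 4: dequeue 5; queue=[6,7,1,2]; order=3,0,4,5
step 5: dequeue 6; queue=[7,1,2]; order=3,0,4,5,6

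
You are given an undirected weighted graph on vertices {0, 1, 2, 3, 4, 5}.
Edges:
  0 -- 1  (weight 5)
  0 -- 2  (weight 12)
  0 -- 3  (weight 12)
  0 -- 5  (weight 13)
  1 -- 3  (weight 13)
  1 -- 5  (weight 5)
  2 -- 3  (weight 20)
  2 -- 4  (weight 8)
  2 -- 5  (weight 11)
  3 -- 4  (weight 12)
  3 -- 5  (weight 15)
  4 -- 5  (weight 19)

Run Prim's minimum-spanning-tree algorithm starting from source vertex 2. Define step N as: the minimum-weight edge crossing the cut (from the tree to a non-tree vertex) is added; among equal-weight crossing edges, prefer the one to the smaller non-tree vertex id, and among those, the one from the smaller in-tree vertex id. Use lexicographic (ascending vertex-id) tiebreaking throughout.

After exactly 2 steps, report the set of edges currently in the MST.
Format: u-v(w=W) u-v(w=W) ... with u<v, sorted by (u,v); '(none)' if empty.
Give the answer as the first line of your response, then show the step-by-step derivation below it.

2-4(w=8) 2-5(w=11)

step 1: add edge 2-4 (w=8); MST = {2-4(w=8)}
step 2: add edge 2-5 (w=11); MST = {2-4(w=8) 2-5(w=11)}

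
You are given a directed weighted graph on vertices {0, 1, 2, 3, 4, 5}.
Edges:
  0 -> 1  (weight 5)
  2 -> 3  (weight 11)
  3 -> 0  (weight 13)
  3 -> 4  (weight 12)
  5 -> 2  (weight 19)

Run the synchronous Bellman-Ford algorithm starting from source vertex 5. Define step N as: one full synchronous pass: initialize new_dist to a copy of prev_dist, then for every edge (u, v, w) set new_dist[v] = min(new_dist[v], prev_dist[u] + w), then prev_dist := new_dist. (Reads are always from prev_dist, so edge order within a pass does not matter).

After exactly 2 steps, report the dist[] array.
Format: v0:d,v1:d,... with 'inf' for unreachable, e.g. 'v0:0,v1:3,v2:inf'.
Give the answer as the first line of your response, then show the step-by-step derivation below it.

v0:inf,v1:inf,v2:19,v3:30,v4:inf,v5:0

step 1: dist = v0:inf,v1:inf,v2:19,v3:inf,v4:inf,v5:0
step 2: dist = v0:inf,v1:inf,v2:19,v3:30,v4:inf,v5:0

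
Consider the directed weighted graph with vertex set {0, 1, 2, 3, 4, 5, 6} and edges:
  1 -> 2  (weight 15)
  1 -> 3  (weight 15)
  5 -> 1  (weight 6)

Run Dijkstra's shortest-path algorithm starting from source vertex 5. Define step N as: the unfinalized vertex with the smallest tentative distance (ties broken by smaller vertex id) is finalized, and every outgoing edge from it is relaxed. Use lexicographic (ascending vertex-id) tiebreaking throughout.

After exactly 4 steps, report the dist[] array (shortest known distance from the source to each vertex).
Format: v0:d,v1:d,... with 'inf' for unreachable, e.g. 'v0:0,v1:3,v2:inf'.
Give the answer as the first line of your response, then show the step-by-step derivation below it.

v0:inf,v1:6,v2:21,v3:21,v4:inf,v5:0,v6:inf

step 1: dist = v0:inf,v1:6,v2:inf,v3:inf,v4:inf,v5:0,v6:inf
step 2: dist = v0:inf,v1:6,v2:21,v3:21,v4:inf,v5:0,v6:inf
step 3: dist = v0:inf,v1:6,v2:21,v3:21,v4:inf,v5:0,v6:inf
step 4: dist = v0:inf,v1:6,v2:21,v3:21,v4:inf,v5:0,v6:inf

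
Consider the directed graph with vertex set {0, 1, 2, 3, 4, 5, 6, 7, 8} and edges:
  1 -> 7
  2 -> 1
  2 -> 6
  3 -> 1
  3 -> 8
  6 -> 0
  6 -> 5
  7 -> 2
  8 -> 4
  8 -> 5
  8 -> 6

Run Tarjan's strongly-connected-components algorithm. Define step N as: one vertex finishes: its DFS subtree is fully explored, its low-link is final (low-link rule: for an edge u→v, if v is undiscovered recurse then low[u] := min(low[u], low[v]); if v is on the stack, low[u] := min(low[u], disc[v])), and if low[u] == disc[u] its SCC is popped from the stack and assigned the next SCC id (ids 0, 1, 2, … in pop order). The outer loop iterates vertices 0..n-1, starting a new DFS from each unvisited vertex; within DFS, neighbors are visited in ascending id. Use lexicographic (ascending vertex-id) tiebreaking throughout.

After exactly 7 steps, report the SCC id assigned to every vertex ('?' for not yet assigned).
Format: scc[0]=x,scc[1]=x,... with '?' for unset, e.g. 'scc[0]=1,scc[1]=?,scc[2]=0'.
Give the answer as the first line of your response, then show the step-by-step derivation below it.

scc[0]=0,scc[1]=3,scc[2]=3,scc[3]=?,scc[4]=4,scc[5]=1,scc[6]=2,scc[7]=3,scc[8]=?

step 1: low=(low[0]=0,low[1]=?,low[2]=?,low[3]=?,low[4]=?,low[5]=?,low[6]=?,low[7]=?,low[8]=?); scc=(scc[0]=0,scc[1]=?,scc[2]=?,scc[3]=?,scc[4]=?,scc[5]=?,scc[6]=?,scc[7]=?,scc[8]=?)
step 2: low=(low[0]=0,low[1]=1,low[2]=1,low[3]=?,low[4]=?,low[5]=5,low[6]=4,low[7]=2,low[8]=?); scc=(scc[0]=0,scc[1]=?,scc[2]=?,scc[3]=?,scc[4]=?,scc[5]=1,scc[6]=?,scc[7]=?,scc[8]=?)
step 3: low=(low[0]=0,low[1]=1,low[2]=1,low[3]=?,low[4]=?,low[5]=5,low[6]=4,low[7]=2,low[8]=?); scc=(scc[0]=0,scc[1]=?,scc[2]=?,scc[3]=?,scc[4]=?,scc[5]=1,scc[6]=2,scc[7]=?,scc[8]=?)
step 4: low=(low[0]=0,low[1]=1,low[2]=1,low[3]=?,low[4]=?,low[5]=5,low[6]=4,low[7]=2,low[8]=?); scc=(scc[0]=0,scc[1]=?,scc[2]=?,scc[3]=?,scc[4]=?,scc[5]=1,scc[6]=2,scc[7]=?,scc[8]=?)
step 5: low=(low[0]=0,low[1]=1,low[2]=1,low[3]=?,low[4]=?,low[5]=5,low[6]=4,low[7]=1,low[8]=?); scc=(scc[0]=0,scc[1]=?,scc[2]=?,scc[3]=?,scc[4]=?,scc[5]=1,scc[6]=2,scc[7]=?,scc[8]=?)
step 6: low=(low[0]=0,low[1]=1,low[2]=1,low[3]=?,low[4]=?,low[5]=5,low[6]=4,low[7]=1,low[8]=?); scc=(scc[0]=0,scc[1]=3,scc[2]=3,scc[3]=?,scc[4]=?,scc[5]=1,scc[6]=2,scc[7]=3,scc[8]=?)
step 7: low=(low[0]=0,low[1]=1,low[2]=1,low[3]=6,low[4]=8,low[5]=5,low[6]=4,low[7]=1,low[8]=7); scc=(scc[0]=0,scc[1]=3,scc[2]=3,scc[3]=?,scc[4]=4,scc[5]=1,scc[6]=2,scc[7]=3,scc[8]=?)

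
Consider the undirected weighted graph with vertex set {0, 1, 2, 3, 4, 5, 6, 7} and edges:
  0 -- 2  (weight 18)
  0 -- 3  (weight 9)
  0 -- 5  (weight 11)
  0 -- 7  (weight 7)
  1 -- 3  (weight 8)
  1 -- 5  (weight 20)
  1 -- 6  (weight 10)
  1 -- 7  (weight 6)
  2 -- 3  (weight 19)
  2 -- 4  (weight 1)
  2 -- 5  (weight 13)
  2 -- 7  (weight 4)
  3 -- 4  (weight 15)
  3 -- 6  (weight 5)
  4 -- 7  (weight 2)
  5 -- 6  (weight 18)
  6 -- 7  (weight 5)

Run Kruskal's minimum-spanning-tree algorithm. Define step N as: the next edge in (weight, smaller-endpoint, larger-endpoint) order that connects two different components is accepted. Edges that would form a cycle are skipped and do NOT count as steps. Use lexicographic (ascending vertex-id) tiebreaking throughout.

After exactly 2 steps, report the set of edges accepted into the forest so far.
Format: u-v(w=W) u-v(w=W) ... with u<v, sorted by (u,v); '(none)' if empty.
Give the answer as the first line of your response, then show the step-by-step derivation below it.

2-4(w=1) 4-7(w=2)

step 1: add edge 2-4 (w=1); MST = {2-4(w=1)}
step 2: add edge 4-7 (w=2); MST = {2-4(w=1) 4-7(w=2)}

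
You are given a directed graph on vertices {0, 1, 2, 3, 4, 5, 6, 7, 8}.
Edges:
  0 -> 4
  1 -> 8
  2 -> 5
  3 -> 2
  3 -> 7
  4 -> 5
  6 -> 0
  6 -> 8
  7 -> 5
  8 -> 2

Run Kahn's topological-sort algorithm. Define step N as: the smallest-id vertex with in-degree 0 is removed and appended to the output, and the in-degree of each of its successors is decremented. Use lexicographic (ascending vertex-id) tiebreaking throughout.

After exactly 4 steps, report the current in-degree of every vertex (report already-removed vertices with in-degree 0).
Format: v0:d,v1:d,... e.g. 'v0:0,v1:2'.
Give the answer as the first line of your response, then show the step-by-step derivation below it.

v0:0,v1:0,v2:1,v3:0,v4:0,v5:3,v6:0,v7:0,v8:0

step 1: output 1; order=[1]; indeg=(1,0,2,0,1,3,0,1,1)
step 2: output 3; order=[1,3]; indeg=(1,0,1,0,1,3,0,0,1)
step 3: output 6; order=[1,3,6]; indeg=(0,0,1,0,1,3,0,0,0)
step 4: output 0; order=[1,3,6,0]; indeg=(0,0,1,0,0,3,0,0,0)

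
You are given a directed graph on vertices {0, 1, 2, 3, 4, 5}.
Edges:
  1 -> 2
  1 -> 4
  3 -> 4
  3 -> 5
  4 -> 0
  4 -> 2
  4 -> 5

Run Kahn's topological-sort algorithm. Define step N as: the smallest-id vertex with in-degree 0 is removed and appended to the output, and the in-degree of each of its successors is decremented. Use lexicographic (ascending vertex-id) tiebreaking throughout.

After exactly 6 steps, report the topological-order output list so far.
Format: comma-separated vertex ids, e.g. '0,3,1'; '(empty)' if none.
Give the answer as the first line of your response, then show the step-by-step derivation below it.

1,3,4,0,2,5

step 1: output 1; order=[1]; indeg=(1,0,1,0,1,2)
step 2: output 3; order=[1,3]; indeg=(1,0,1,0,0,1)
step 3: output 4; order=[1,3,4]; indeg=(0,0,0,0,0,0)
step 4: output 0; order=[1,3,4,0]; indeg=(0,0,0,0,0,0)
step 5: output 2; order=[1,3,4,0,2]; indeg=(0,0,0,0,0,0)
step 6: output 5; order=[1,3,4,0,2,5]; indeg=(0,0,0,0,0,0)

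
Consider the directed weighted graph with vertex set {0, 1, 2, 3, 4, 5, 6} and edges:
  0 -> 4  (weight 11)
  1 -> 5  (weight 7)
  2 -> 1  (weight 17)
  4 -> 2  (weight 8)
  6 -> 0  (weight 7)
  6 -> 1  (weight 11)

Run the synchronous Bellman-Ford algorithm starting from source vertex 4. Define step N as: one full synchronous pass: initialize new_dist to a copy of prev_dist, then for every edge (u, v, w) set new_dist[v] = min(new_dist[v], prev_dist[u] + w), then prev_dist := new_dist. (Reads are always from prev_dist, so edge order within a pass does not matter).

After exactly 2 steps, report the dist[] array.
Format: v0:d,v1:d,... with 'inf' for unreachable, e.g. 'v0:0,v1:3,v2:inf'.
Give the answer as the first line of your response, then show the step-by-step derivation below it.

v0:inf,v1:25,v2:8,v3:inf,v4:0,v5:inf,v6:inf

step 1: dist = v0:inf,v1:inf,v2:8,v3:inf,v4:0,v5:inf,v6:inf
step 2: dist = v0:inf,v1:25,v2:8,v3:inf,v4:0,v5:inf,v6:inf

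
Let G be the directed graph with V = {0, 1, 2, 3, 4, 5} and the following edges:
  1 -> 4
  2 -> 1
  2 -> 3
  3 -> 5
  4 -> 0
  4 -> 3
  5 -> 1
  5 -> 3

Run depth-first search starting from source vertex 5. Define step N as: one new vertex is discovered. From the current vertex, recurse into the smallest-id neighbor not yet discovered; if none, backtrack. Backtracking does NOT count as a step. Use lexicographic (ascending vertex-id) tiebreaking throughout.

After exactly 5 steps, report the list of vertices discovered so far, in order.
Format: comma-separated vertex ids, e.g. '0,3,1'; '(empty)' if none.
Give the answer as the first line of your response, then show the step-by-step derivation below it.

5,1,4,0,3

step 1: discover 5; path=5; order=5
step 2: discover 1; path=5>1; order=5,1
step 3: discover 4; path=5>1>4; order=5,1,4
step 4: discover 0; path=5>1>4>0; order=5,1,4,0
step 5: discover 3; path=5>1>4>3; order=5,1,4,0,3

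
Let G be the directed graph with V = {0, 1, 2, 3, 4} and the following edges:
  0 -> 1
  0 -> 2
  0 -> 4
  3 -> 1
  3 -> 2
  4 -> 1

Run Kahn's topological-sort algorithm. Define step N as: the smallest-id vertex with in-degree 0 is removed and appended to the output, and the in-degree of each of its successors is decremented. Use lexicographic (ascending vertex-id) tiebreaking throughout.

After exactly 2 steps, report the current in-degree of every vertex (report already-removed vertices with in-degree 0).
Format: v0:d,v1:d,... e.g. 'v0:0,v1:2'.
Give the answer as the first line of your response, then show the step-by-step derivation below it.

v0:0,v1:1,v2:0,v3:0,v4:0

step 1: output 0; order=[0]; indeg=(0,2,1,0,0)
step 2: output 3; order=[0,3]; indeg=(0,1,0,0,0)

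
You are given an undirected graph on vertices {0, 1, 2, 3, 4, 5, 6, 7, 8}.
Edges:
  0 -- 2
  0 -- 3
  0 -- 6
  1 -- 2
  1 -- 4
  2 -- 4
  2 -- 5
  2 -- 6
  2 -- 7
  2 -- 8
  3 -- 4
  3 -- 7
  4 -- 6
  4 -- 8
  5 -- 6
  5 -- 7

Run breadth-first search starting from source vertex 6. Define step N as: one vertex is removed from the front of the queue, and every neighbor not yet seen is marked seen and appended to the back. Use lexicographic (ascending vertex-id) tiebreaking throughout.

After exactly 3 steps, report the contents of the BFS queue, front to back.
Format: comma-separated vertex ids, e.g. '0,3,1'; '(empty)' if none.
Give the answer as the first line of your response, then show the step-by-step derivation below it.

4,5,3,1,7,8

step 1: dequeue 6; queue=[0,2,4,5]; order=6
step 2: dequeue 0; queue=[2,4,5,3]; order=6,0
step 3: dequeue 2; queue=[4,5,3,1,7,8]; order=6,0,2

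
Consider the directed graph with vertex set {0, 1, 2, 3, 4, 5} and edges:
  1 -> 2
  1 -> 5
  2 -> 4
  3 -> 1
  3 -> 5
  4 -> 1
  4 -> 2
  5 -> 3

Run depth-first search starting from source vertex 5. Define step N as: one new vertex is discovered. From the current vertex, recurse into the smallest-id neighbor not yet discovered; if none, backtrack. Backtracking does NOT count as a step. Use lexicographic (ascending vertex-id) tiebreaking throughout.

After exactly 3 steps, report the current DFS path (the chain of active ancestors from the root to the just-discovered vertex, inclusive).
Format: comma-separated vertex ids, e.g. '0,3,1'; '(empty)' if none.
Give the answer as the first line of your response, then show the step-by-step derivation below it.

5,3,1

step 1: discover 5; path=5; order=5
step 2: discover 3; path=5>3; order=5,3
step 3: discover 1; path=5>3>1; order=5,3,1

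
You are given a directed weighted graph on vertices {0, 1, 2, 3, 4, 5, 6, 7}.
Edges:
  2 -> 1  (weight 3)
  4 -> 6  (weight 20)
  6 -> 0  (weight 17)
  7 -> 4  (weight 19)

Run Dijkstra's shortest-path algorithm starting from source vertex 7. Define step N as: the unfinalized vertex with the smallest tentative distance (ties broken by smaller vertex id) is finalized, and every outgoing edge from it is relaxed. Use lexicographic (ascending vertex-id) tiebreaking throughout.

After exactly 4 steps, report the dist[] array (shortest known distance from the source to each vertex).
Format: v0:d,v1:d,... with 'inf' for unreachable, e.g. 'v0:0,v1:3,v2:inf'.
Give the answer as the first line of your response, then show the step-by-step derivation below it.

v0:56,v1:inf,v2:inf,v3:inf,v4:19,v5:inf,v6:39,v7:0

step 1: dist = v0:inf,v1:inf,v2:inf,v3:inf,v4:19,v5:inf,v6:inf,v7:0
step 2: dist = v0:inf,v1:inf,v2:inf,v3:inf,v4:19,v5:inf,v6:39,v7:0
step 3: dist = v0:56,v1:inf,v2:inf,v3:inf,v4:19,v5:inf,v6:39,v7:0
step 4: dist = v0:56,v1:inf,v2:inf,v3:inf,v4:19,v5:inf,v6:39,v7:0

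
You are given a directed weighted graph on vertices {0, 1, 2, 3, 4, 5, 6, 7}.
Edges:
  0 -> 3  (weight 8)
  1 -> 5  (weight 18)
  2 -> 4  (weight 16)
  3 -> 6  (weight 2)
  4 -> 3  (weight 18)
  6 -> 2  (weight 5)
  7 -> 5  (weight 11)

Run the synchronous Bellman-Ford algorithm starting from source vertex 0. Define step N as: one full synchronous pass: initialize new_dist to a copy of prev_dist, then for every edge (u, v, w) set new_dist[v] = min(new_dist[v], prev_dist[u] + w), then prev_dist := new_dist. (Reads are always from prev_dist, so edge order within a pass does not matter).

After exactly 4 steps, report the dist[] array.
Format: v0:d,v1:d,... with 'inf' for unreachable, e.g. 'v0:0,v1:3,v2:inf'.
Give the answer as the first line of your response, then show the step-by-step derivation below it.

v0:0,v1:inf,v2:15,v3:8,v4:31,v5:inf,v6:10,v7:inf

step 1: dist = v0:0,v1:inf,v2:inf,v3:8,v4:inf,v5:inf,v6:inf,v7:inf
step 2: dist = v0:0,v1:inf,v2:inf,v3:8,v4:inf,v5:inf,v6:10,v7:inf
step 3: dist = v0:0,v1:inf,v2:15,v3:8,v4:inf,v5:inf,v6:10,v7:inf
step 4: dist = v0:0,v1:inf,v2:15,v3:8,v4:31,v5:inf,v6:10,v7:inf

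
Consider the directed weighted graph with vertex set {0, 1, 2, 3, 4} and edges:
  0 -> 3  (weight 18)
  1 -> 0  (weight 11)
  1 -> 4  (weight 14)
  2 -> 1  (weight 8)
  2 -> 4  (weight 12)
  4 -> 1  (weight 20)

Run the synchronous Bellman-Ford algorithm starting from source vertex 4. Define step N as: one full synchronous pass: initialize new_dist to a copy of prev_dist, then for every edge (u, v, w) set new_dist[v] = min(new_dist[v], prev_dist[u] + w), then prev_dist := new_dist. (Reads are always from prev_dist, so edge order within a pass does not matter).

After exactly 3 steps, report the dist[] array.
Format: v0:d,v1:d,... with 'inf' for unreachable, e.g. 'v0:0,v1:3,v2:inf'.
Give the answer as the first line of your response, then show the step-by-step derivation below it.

v0:31,v1:20,v2:inf,v3:49,v4:0

step 1: dist = v0:inf,v1:20,v2:inf,v3:inf,v4:0
step 2: dist = v0:31,v1:20,v2:inf,v3:inf,v4:0
step 3: dist = v0:31,v1:20,v2:inf,v3:49,v4:0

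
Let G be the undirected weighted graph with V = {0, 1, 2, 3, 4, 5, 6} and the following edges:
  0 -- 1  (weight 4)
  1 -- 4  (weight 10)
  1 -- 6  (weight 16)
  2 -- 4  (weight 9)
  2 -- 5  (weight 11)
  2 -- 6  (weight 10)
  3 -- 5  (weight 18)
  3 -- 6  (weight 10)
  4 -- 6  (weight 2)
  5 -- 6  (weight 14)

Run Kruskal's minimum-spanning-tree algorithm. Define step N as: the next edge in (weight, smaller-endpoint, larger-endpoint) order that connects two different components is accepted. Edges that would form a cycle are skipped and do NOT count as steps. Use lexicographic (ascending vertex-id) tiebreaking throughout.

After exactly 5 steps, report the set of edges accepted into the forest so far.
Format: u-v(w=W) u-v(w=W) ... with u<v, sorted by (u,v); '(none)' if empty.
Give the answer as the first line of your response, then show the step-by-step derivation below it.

0-1(w=4) 1-4(w=10) 2-4(w=9) 3-6(w=10) 4-6(w=2)

step 1: add edge 4-6 (w=2); MST = {4-6(w=2)}
step 2: add edge 0-1 (w=4); MST = {0-1(w=4) 4-6(w=2)}
step 3: add edge 2-4 (w=9); MST = {0-1(w=4) 2-4(w=9) 4-6(w=2)}
step 4: add edge 1-4 (w=10); MST = {0-1(w=4) 1-4(w=10) 2-4(w=9) 4-6(w=2)}
step 5: add edge 3-6 (w=10); MST = {0-1(w=4) 1-4(w=10) 2-4(w=9) 3-6(w=10) 4-6(w=2)}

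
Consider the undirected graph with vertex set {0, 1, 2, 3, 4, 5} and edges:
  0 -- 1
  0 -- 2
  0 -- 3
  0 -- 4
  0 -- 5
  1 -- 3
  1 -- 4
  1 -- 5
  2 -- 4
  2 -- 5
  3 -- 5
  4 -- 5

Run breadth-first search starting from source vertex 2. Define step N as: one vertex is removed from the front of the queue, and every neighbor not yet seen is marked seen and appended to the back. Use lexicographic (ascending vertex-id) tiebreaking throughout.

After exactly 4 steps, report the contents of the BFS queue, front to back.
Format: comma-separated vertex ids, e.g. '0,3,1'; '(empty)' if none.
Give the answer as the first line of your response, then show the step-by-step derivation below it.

1,3

step 1: dequeue 2; queue=[0,4,5]; order=2
step 2: dequeue 0; queue=[4,5,1,3]; order=2,0
step 3: dequeue 4; queue=[5,1,3]; order=2,0,4
step 4: dequeue 5; queue=[1,3]; order=2,0,4,5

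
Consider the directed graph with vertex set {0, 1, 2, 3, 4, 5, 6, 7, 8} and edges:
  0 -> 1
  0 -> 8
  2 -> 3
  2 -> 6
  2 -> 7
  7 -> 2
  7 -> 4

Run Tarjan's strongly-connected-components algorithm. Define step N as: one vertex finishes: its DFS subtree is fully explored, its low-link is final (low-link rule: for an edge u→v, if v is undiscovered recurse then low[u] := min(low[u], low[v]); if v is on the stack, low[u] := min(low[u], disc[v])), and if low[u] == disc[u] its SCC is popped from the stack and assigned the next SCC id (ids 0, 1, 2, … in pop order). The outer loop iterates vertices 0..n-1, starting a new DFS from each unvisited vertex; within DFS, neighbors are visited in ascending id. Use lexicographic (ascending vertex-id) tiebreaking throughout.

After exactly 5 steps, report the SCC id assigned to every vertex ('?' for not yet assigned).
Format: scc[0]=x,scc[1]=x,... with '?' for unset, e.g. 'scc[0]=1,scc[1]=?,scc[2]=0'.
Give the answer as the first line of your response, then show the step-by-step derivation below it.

scc[0]=2,scc[1]=0,scc[2]=?,scc[3]=3,scc[4]=?,scc[5]=?,scc[6]=4,scc[7]=?,scc[8]=1

step 1: low=(low[0]=0,low[1]=1,low[2]=?,low[3]=?,low[4]=?,low[5]=?,low[6]=?,low[7]=?,low[8]=?); scc=(scc[0]=?,scc[1]=0,scc[2]=?,scc[3]=?,scc[4]=?,scc[5]=?,scc[6]=?,scc[7]=?,scc[8]=?)
step 2: low=(low[0]=0,low[1]=1,low[2]=?,low[3]=?,low[4]=?,low[5]=?,low[6]=?,low[7]=?,low[8]=2); scc=(scc[0]=?,scc[1]=0,scc[2]=?,scc[3]=?,scc[4]=?,scc[5]=?,scc[6]=?,scc[7]=?,scc[8]=1)
step 3: low=(low[0]=0,low[1]=1,low[2]=?,low[3]=?,low[4]=?,low[5]=?,low[6]=?,low[7]=?,low[8]=2); scc=(scc[0]=2,scc[1]=0,scc[2]=?,scc[3]=?,scc[4]=?,scc[5]=?,scc[6]=?,scc[7]=?,scc[8]=1)
step 4: low=(low[0]=0,low[1]=1,low[2]=3,low[3]=4,low[4]=?,low[5]=?,low[6]=?,low[7]=?,low[8]=2); scc=(scc[0]=2,scc[1]=0,scc[2]=?,scc[3]=3,scc[4]=?,scc[5]=?,scc[6]=?,scc[7]=?,scc[8]=1)
step 5: low=(low[0]=0,low[1]=1,low[2]=3,low[3]=4,low[4]=?,low[5]=?,low[6]=5,low[7]=?,low[8]=2); scc=(scc[0]=2,scc[1]=0,scc[2]=?,scc[3]=3,scc[4]=?,scc[5]=?,scc[6]=4,scc[7]=?,scc[8]=1)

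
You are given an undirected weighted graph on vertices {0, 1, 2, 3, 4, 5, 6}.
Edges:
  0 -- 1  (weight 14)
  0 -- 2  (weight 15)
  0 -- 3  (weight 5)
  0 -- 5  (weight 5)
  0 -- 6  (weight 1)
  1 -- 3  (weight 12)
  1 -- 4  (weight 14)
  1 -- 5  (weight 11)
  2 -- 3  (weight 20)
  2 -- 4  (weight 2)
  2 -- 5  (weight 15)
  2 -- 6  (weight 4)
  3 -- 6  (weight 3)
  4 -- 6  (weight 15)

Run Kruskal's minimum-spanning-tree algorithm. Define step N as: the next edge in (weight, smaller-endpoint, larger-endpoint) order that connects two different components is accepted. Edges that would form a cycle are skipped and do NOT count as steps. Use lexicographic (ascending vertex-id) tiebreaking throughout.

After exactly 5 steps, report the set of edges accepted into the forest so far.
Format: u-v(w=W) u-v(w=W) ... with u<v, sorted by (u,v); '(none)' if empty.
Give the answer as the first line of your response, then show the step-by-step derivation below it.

0-5(w=5) 0-6(w=1) 2-4(w=2) 2-6(w=4) 3-6(w=3)

step 1: add edge 0-6 (w=1); MST = {0-6(w=1)}
step 2: add edge 2-4 (w=2); MST = {0-6(w=1) 2-4(w=2)}
step 3: add edge 3-6 (w=3); MST = {0-6(w=1) 2-4(w=2) 3-6(w=3)}
step 4: add edge 2-6 (w=4); MST = {0-6(w=1) 2-4(w=2) 2-6(w=4) 3-6(w=3)}
step 5: add edge 0-5 (w=5); MST = {0-5(w=5) 0-6(w=1) 2-4(w=2) 2-6(w=4) 3-6(w=3)}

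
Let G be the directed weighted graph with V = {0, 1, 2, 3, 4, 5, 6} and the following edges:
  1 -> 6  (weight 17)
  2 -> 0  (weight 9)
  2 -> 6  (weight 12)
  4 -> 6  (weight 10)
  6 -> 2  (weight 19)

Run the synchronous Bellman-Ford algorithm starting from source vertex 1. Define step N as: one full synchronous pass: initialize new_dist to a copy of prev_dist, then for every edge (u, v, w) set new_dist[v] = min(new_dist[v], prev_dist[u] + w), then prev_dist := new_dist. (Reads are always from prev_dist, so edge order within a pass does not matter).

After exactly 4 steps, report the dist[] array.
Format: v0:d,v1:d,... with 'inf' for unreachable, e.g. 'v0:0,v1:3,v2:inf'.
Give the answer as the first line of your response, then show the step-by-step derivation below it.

v0:45,v1:0,v2:36,v3:inf,v4:inf,v5:inf,v6:17

step 1: dist = v0:inf,v1:0,v2:inf,v3:inf,v4:inf,v5:inf,v6:17
step 2: dist = v0:inf,v1:0,v2:36,v3:inf,v4:inf,v5:inf,v6:17
step 3: dist = v0:45,v1:0,v2:36,v3:inf,v4:inf,v5:inf,v6:17
step 4: dist = v0:45,v1:0,v2:36,v3:inf,v4:inf,v5:inf,v6:17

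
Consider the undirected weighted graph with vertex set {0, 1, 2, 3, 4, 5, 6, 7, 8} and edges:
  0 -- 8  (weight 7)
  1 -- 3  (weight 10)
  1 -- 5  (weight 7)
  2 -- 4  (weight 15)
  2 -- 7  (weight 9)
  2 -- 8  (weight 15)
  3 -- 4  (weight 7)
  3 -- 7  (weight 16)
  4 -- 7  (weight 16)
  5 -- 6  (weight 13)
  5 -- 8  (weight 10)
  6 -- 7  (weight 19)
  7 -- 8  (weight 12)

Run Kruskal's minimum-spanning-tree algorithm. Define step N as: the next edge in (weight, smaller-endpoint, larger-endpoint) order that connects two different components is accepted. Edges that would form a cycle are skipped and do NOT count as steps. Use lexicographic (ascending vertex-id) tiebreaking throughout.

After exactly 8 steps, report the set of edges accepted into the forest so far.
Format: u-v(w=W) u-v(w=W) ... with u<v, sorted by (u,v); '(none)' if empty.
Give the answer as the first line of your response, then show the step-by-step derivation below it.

0-8(w=7) 1-3(w=10) 1-5(w=7) 2-7(w=9) 3-4(w=7) 5-6(w=13) 5-8(w=10) 7-8(w=12)

step 1: add edge 0-8 (w=7); MST = {0-8(w=7)}
step 2: add edge 1-5 (w=7); MST = {0-8(w=7) 1-5(w=7)}
step 3: add edge 3-4 (w=7); MST = {0-8(w=7) 1-5(w=7) 3-4(w=7)}
step 4: add edge 2-7 (w=9); MST = {0-8(w=7) 1-5(w=7) 2-7(w=9) 3-4(w=7)}
step 5: add edge 1-3 (w=10); MST = {0-8(w=7) 1-3(w=10) 1-5(w=7) 2-7(w=9) 3-4(w=7)}
step 6: add edge 5-8 (w=10); MST = {0-8(w=7) 1-3(w=10) 1-5(w=7) 2-7(w=9) 3-4(w=7) 5-8(w=10)}
step 7: add edge 7-8 (w=12); MST = {0-8(w=7) 1-3(w=10) 1-5(w=7) 2-7(w=9) 3-4(w=7) 5-8(w=10) 7-8(w=12)}
step 8: add edge 5-6 (w=13); MST = {0-8(w=7) 1-3(w=10) 1-5(w=7) 2-7(w=9) 3-4(w=7) 5-6(w=13) 5-8(w=10) 7-8(w=12)}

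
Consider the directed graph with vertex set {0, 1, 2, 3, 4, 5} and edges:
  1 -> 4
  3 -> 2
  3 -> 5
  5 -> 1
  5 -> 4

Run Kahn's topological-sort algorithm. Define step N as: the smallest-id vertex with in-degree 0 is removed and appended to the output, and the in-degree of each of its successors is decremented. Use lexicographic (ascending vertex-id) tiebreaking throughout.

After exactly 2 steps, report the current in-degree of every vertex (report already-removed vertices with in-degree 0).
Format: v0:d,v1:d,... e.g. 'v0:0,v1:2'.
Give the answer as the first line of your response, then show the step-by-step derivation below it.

v0:0,v1:1,v2:0,v3:0,v4:2,v5:0

step 1: output 0; order=[0]; indeg=(0,1,1,0,2,1)
step 2: output 3; order=[0,3]; indeg=(0,1,0,0,2,0)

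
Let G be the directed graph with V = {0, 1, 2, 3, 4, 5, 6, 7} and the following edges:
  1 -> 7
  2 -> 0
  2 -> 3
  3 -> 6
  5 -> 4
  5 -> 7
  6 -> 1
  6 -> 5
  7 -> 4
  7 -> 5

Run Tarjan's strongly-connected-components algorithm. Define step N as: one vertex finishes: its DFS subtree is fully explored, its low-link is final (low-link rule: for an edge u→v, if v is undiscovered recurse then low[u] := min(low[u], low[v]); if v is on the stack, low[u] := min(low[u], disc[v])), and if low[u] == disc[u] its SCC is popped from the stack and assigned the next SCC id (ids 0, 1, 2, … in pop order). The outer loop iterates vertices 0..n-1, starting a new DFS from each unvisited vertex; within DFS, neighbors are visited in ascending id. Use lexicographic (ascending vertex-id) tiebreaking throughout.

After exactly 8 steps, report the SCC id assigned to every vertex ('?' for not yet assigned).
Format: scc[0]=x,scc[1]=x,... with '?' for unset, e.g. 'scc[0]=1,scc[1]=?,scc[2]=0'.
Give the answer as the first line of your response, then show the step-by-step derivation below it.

scc[0]=0,scc[1]=3,scc[2]=6,scc[3]=5,scc[4]=1,scc[5]=2,scc[6]=4,scc[7]=2

step 1: low=(low[0]=0,low[1]=?,low[2]=?,low[3]=?,low[4]=?,low[5]=?,low[6]=?,low[7]=?); scc=(scc[0]=0,scc[1]=?,scc[2]=?,scc[3]=?,scc[4]=?,scc[5]=?,scc[6]=?,scc[7]=?)
step 2: low=(low[0]=0,low[1]=1,low[2]=?,low[3]=?,low[4]=3,low[5]=?,low[6]=?,low[7]=2); scc=(scc[0]=0,scc[1]=?,scc[2]=?,scc[3]=?,scc[4]=1,scc[5]=?,scc[6]=?,scc[7]=?)
step 3: low=(low[0]=0,low[1]=1,low[2]=?,low[3]=?,low[4]=3,low[5]=2,low[6]=?,low[7]=2); scc=(scc[0]=0,scc[1]=?,scc[2]=?,scc[3]=?,scc[4]=1,scc[5]=?,scc[6]=?,scc[7]=?)
step 4: low=(low[0]=0,low[1]=1,low[2]=?,low[3]=?,low[4]=3,low[5]=2,low[6]=?,low[7]=2); scc=(scc[0]=0,scc[1]=?,scc[2]=?,scc[3]=?,scc[4]=1,scc[5]=2,scc[6]=?,scc[7]=2)
step 5: low=(low[0]=0,low[1]=1,low[2]=?,low[3]=?,low[4]=3,low[5]=2,low[6]=?,low[7]=2); scc=(scc[0]=0,scc[1]=3,scc[2]=?,scc[3]=?,scc[4]=1,scc[5]=2,scc[6]=?,scc[7]=2)
step 6: low=(low[0]=0,low[1]=1,low[2]=5,low[3]=6,low[4]=3,low[5]=2,low[6]=7,low[7]=2); scc=(scc[0]=0,scc[1]=3,scc[2]=?,scc[3]=?,scc[4]=1,scc[5]=2,scc[6]=4,scc[7]=2)
step 7: low=(low[0]=0,low[1]=1,low[2]=5,low[3]=6,low[4]=3,low[5]=2,low[6]=7,low[7]=2); scc=(scc[0]=0,scc[1]=3,scc[2]=?,scc[3]=5,scc[4]=1,scc[5]=2,scc[6]=4,scc[7]=2)
step 8: low=(low[0]=0,low[1]=1,low[2]=5,low[3]=6,low[4]=3,low[5]=2,low[6]=7,low[7]=2); scc=(scc[0]=0,scc[1]=3,scc[2]=6,scc[3]=5,scc[4]=1,scc[5]=2,scc[6]=4,scc[7]=2)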